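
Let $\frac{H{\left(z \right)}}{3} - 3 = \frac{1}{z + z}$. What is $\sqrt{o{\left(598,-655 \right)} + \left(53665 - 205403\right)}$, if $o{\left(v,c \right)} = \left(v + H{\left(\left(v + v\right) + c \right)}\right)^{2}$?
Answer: $\frac{\sqrt{253712709417}}{1082} \approx 465.53$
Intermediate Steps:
$H{\left(z \right)} = 9 + \frac{3}{2 z}$ ($H{\left(z \right)} = 9 + \frac{3}{z + z} = 9 + \frac{3}{2 z}$)
$o{\left(v,c \right)} = \left(9 + v + \frac{3}{2 \left(c + 2 v\right)}\right)^{2}$ ($o{\left(v,c \right)} = \left(v + \left(9 + \frac{3}{2 \left(\left(v + v\right) + c\right)}\right)\right)^{2} = \left(v + \left(9 + \frac{3}{2 \left(2 v + c\right)}\right)\right)^{2} = \left(v + \left(9 + \frac{3}{2 \left(c + 2 v\right)}\right)\right)^{2} = \left(9 + v + \frac{3}{2 \left(c + 2 v\right)}\right)^{2}$)
$\sqrt{o{\left(598,-655 \right)} + \left(53665 - 205403\right)} = \sqrt{\left(9 + 598 + \frac{3}{2 \left(-655 + 2 \cdot 598\right)}\right)^{2} + \left(53665 - 205403\right)} = \sqrt{\left(9 + 598 + \frac{3}{2 \left(-655 + 1196\right)}\right)^{2} + \left(53665 - 205403\right)} = \sqrt{\left(9 + 598 + \frac{3}{2 \cdot 541}\right)^{2} - 151738} = \sqrt{\left(9 + 598 + \frac{3}{2} \cdot \frac{1}{541}\right)^{2} - 151738} = \sqrt{\left(9 + 598 + \frac{3}{1082}\right)^{2} - 151738} = \sqrt{\left(\frac{656777}{1082}\right)^{2} - 151738} = \sqrt{\frac{431356027729}{1170724} - 151738} = \sqrt{\frac{253712709417}{1170724}} = \frac{\sqrt{253712709417}}{1082}$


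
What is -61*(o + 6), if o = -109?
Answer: 6283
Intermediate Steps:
-61*(o + 6) = -61*(-109 + 6) = -61*(-103) = 6283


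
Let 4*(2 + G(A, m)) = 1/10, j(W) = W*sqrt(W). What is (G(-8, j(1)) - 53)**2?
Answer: 4835601/1600 ≈ 3022.3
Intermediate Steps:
j(W) = W**(3/2)
G(A, m) = -79/40 (G(A, m) = -2 + (1/4)/10 = -2 + (1/4)*(1/10) = -2 + 1/40 = -79/40)
(G(-8, j(1)) - 53)**2 = (-79/40 - 53)**2 = (-2199/40)**2 = 4835601/1600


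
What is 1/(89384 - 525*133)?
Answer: 1/19559 ≈ 5.1127e-5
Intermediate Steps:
1/(89384 - 525*133) = 1/(89384 - 69825) = 1/19559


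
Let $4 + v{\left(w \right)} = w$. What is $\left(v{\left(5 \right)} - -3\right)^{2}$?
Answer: $16$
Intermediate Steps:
$v{\left(w \right)} = -4 + w$
$\left(v{\left(5 \right)} - -3\right)^{2} = \left(\left(-4 + 5\right) - -3\right)^{2} = \left(1 + 3\right)^{2} = 4^{2} = 16$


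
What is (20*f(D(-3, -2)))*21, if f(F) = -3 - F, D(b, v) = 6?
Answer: -3780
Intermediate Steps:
(20*f(D(-3, -2)))*21 = (20*(-3 - 1*6))*21 = (20*(-3 - 6))*21 = (20*(-9))*21 = -180*21 = -3780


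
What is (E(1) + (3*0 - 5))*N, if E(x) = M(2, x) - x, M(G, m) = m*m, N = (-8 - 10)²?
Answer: -1620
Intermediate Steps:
N = 324 (N = (-18)² = 324)
M(G, m) = m²
E(x) = x² - x
(E(1) + (3*0 - 5))*N = (1*(-1 + 1) + (3*0 - 5))*324 = (1*0 + (0 - 5))*324 = (0 - 5)*324 = -5*324 = -1620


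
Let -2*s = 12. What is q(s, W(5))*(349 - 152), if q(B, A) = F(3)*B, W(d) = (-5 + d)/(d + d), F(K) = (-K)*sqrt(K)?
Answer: 3546*sqrt(3) ≈ 6141.9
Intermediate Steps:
s = -6 (s = -1/2*12 = -6)
F(K) = -K**(3/2)
W(d) = (-5 + d)/(2*d) (W(d) = (-5 + d)/((2*d)) = (-5 + d)*(1/(2*d)) = (-5 + d)/(2*d))
q(B, A) = -3*B*sqrt(3) (q(B, A) = (-3**(3/2))*B = (-3*sqrt(3))*B = -3*B*sqrt(3))
q(s, W(5))*(349 - 152) = (-3*(-6)*sqrt(3))*(349 - 152) = (18*sqrt(3))*197 = 3546*sqrt(3)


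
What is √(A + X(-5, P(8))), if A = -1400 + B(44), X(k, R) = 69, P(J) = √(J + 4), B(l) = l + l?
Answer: I*√1243 ≈ 35.256*I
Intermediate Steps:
B(l) = 2*l
P(J) = √(4 + J)
A = -1312 (A = -1400 + 2*44 = -1400 + 88 = -1312)
√(A + X(-5, P(8))) = √(-1312 + 69) = √(-1243) = I*√1243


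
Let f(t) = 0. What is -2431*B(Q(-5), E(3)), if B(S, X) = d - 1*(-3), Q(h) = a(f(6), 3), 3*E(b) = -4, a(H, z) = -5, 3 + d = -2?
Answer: 4862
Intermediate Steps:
d = -5 (d = -3 - 2 = -5)
E(b) = -4/3 (E(b) = (⅓)*(-4) = -4/3)
Q(h) = -5
B(S, X) = -2 (B(S, X) = -5 - 1*(-3) = -5 + 3 = -2)
-2431*B(Q(-5), E(3)) = -2431*(-2) = 4862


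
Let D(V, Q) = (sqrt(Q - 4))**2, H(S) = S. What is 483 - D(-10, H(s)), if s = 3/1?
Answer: 484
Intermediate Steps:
s = 3 (s = 3*1 = 3)
D(V, Q) = -4 + Q (D(V, Q) = (sqrt(-4 + Q))**2 = -4 + Q)
483 - D(-10, H(s)) = 483 - (-4 + 3) = 483 - 1*(-1) = 483 + 1 = 484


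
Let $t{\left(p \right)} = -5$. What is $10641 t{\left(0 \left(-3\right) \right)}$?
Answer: $-53205$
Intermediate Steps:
$10641 t{\left(0 \left(-3\right) \right)} = 10641 \left(-5\right) = -53205$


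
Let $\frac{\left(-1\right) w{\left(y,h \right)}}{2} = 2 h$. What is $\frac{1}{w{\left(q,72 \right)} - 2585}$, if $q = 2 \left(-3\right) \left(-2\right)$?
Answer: $- \frac{1}{2873} \approx -0.00034807$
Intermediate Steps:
$q = 12$ ($q = \left(-6\right) \left(-2\right) = 12$)
$w{\left(y,h \right)} = - 4 h$ ($w{\left(y,h \right)} = - 2 \cdot 2 h = - 4 h$)
$\frac{1}{w{\left(q,72 \right)} - 2585} = \frac{1}{\left(-4\right) 72 - 2585} = \frac{1}{-288 - 2585} = \frac{1}{-2873} = - \frac{1}{2873}$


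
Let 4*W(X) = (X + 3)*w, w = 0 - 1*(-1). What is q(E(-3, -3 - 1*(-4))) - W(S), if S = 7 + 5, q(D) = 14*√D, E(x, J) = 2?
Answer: -15/4 + 14*√2 ≈ 16.049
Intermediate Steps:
w = 1 (w = 0 + 1 = 1)
S = 12
W(X) = ¾ + X/4 (W(X) = ((X + 3)*1)/4 = ((3 + X)*1)/4 = (3 + X)/4 = ¾ + X/4)
q(E(-3, -3 - 1*(-4))) - W(S) = 14*√2 - (¾ + (¼)*12) = 14*√2 - (¾ + 3) = 14*√2 - 1*15/4 = 14*√2 - 15/4 = -15/4 + 14*√2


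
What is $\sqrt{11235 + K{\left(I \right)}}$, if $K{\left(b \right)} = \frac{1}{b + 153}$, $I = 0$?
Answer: $\frac{2 \sqrt{7305563}}{51} \approx 106.0$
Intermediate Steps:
$K{\left(b \right)} = \frac{1}{153 + b}$
$\sqrt{11235 + K{\left(I \right)}} = \sqrt{11235 + \frac{1}{153 + 0}} = \sqrt{11235 + \frac{1}{153}} = \sqrt{\frac{1718956}{153}} = \frac{2 \sqrt{7305563}}{51}$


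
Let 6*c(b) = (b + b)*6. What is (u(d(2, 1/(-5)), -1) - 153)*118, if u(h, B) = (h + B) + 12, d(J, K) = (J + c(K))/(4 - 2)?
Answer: -83308/5 ≈ -16662.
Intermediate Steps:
c(b) = 2*b (c(b) = ((b + b)*6)/6 = ((2*b)*6)/6 = (12*b)/6 = 2*b)
d(J, K) = K + J/2 (d(J, K) = (J + 2*K)/(4 - 2) = (J + 2*K)/2 = (J + 2*K)*(1/2) = K + J/2)
u(h, B) = 12 + B + h (u(h, B) = (B + h) + 12 = 12 + B + h)
(u(d(2, 1/(-5)), -1) - 153)*118 = ((12 - 1 + (1/(-5) + (1/2)*2)) - 153)*118 = ((12 - 1 + (1*(-1/5) + 1)) - 153)*118 = ((12 - 1 + (-1/5 + 1)) - 153)*118 = ((12 - 1 + 4/5) - 153)*118 = (59/5 - 153)*118 = -706/5*118 = -83308/5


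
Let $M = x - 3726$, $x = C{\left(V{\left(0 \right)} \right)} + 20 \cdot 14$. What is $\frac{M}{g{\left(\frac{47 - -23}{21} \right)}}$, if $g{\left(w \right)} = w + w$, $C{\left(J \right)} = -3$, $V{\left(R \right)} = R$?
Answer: $- \frac{10347}{20} \approx -517.35$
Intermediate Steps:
$x = 277$ ($x = -3 + 20 \cdot 14 = -3 + 280 = 277$)
$g{\left(w \right)} = 2 w$
$M = -3449$ ($M = 277 - 3726 = -3449$)
$\frac{M}{g{\left(\frac{47 - -23}{21} \right)}} = - \frac{3449}{2 \frac{47 - -23}{21}} = - \frac{3449}{2 \left(47 + 23\right) \frac{1}{21}} = - \frac{3449}{2 \cdot 70 \cdot \frac{1}{21}} = - \frac{3449}{2 \cdot \frac{10}{3}} = - \frac{3449}{\frac{20}{3}} = \left(-3449\right) \frac{3}{20} = - \frac{10347}{20}$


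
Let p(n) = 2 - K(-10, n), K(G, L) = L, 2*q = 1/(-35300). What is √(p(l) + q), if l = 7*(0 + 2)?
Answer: I*√598123906/7060 ≈ 3.4641*I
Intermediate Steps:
l = 14 (l = 7*2 = 14)
q = -1/70600 (q = (½)/(-35300) = (½)*(-1/35300) = -1/70600 ≈ -1.4164e-5)
p(n) = 2 - n
√(p(l) + q) = √((2 - 1*14) - 1/70600) = √((2 - 14) - 1/70600) = √(-12 - 1/70600) = √(-847201/70600) = I*√598123906/7060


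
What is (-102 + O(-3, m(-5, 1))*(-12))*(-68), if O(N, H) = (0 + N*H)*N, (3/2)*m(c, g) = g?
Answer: 11832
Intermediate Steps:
m(c, g) = 2*g/3
O(N, H) = H*N**2 (O(N, H) = (0 + H*N)*N = (H*N)*N = H*N**2)
(-102 + O(-3, m(-5, 1))*(-12))*(-68) = (-102 + (((2/3)*1)*(-3)**2)*(-12))*(-68) = (-102 + ((2/3)*9)*(-12))*(-68) = (-102 + 6*(-12))*(-68) = (-102 - 72)*(-68) = -174*(-68) = 11832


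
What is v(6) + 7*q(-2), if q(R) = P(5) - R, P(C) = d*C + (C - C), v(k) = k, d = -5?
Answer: -155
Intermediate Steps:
P(C) = -5*C (P(C) = -5*C + (C - C) = -5*C + 0 = -5*C)
q(R) = -25 - R (q(R) = -5*5 - R = -25 - R)
v(6) + 7*q(-2) = 6 + 7*(-25 - 1*(-2)) = 6 + 7*(-25 + 2) = 6 + 7*(-23) = 6 - 161 = -155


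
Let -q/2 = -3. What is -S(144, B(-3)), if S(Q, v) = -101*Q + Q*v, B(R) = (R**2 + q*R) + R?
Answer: 16272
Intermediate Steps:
q = 6 (q = -2*(-3) = 6)
B(R) = R**2 + 7*R (B(R) = (R**2 + 6*R) + R = R**2 + 7*R)
-S(144, B(-3)) = -144*(-101 - 3*(7 - 3)) = -144*(-101 - 3*4) = -144*(-101 - 12) = -144*(-113) = -1*(-16272) = 16272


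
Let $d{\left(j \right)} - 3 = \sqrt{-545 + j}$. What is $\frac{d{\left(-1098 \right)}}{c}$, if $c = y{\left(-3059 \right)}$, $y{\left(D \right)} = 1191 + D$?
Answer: $- \frac{3}{1868} - \frac{i \sqrt{1643}}{1868} \approx -0.001606 - 0.021699 i$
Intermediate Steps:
$c = -1868$ ($c = 1191 - 3059 = -1868$)
$d{\left(j \right)} = 3 + \sqrt{-545 + j}$
$\frac{d{\left(-1098 \right)}}{c} = \frac{3 + \sqrt{-545 - 1098}}{-1868} = \left(3 + \sqrt{-1643}\right) \left(- \frac{1}{1868}\right) = \left(3 + i \sqrt{1643}\right) \left(- \frac{1}{1868}\right) = - \frac{3}{1868} - \frac{i \sqrt{1643}}{1868}$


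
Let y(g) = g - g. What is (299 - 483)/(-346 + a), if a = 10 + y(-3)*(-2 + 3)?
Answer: 23/42 ≈ 0.54762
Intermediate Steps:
y(g) = 0
a = 10 (a = 10 + 0*(-2 + 3) = 10 + 0*1 = 10 + 0 = 10)
(299 - 483)/(-346 + a) = (299 - 483)/(-346 + 10) = -184/(-336) = -184*(-1/336) = 23/42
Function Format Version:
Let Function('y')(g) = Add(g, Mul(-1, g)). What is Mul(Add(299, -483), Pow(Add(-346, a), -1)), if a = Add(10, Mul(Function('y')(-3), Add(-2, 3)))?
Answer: Rational(23, 42) ≈ 0.54762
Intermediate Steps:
Function('y')(g) = 0
a = 10 (a = Add(10, Mul(0, Add(-2, 3))) = Add(10, Mul(0, 1)) = Add(10, 0) = 10)
Mul(Add(299, -483), Pow(Add(-346, a), -1)) = Mul(Add(299, -483), Pow(Add(-346, 10), -1)) = Mul(-184, Pow(-336, -1)) = Mul(-184, Rational(-1, 336)) = Rational(23, 42)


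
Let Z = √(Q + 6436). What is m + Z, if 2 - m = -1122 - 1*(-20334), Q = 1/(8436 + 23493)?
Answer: -19210 + √6561251291805/31929 ≈ -19130.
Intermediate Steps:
Q = 1/31929 ≈ 3.1320e-5
m = -19210 (m = 2 - (-1122 - 1*(-20334)) = 2 - (-1122 + 20334) = 2 - 1*19212 = 2 - 19212 = -19210)
Z = √6561251291805/31929 (Z = √(1/31929 + 6436) = √(205495045/31929) = √6561251291805/31929 ≈ 80.225)
m + Z = -19210 + √6561251291805/31929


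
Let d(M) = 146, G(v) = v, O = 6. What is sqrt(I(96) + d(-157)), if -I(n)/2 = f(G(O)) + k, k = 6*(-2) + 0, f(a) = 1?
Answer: 2*sqrt(42) ≈ 12.961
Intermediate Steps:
k = -12 (k = -12 + 0 = -12)
I(n) = 22 (I(n) = -2*(1 - 12) = -2*(-11) = 22)
sqrt(I(96) + d(-157)) = sqrt(22 + 146) = sqrt(168) = 2*sqrt(42)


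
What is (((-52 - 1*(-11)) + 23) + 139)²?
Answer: 14641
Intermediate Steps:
(((-52 - 1*(-11)) + 23) + 139)² = (((-52 + 11) + 23) + 139)² = ((-41 + 23) + 139)² = (-18 + 139)² = 121² = 14641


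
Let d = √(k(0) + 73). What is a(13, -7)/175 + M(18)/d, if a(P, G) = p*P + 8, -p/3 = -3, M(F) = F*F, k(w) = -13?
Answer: 5/7 + 54*√15/5 ≈ 42.542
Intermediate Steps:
d = 2*√15 (d = √(-13 + 73) = √60 = 2*√15 ≈ 7.7460)
M(F) = F²
p = 9 (p = -3*(-3) = 9)
a(P, G) = 8 + 9*P (a(P, G) = 9*P + 8 = 8 + 9*P)
a(13, -7)/175 + M(18)/d = (8 + 9*13)/175 + 18²/((2*√15)) = (8 + 117)*(1/175) + 324*(√15/30) = 125*(1/175) + 54*√15/5 = 5/7 + 54*√15/5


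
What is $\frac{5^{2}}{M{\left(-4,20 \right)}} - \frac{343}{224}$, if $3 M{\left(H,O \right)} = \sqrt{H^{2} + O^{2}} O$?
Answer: $- \frac{49}{32} + \frac{15 \sqrt{26}}{416} \approx -1.3474$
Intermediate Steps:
$M{\left(H,O \right)} = \frac{O \sqrt{H^{2} + O^{2}}}{3}$ ($M{\left(H,O \right)} = \frac{\sqrt{H^{2} + O^{2}} O}{3} = \frac{O \sqrt{H^{2} + O^{2}}}{3}$)
$\frac{5^{2}}{M{\left(-4,20 \right)}} - \frac{343}{224} = \frac{5^{2}}{\frac{1}{3} \cdot 20 \sqrt{\left(-4\right)^{2} + 20^{2}}} - \frac{343}{224} = \frac{25}{\frac{1}{3} \cdot 20 \sqrt{16 + 400}} - \frac{49}{32} = \frac{25}{\frac{1}{3} \cdot 20 \sqrt{416}} - \frac{49}{32} = \frac{25}{\frac{1}{3} \cdot 20 \cdot 4 \sqrt{26}} - \frac{49}{32} = \frac{25}{\frac{80}{3} \sqrt{26}} - \frac{49}{32} = 25 \frac{3 \sqrt{26}}{2080} - \frac{49}{32} = \frac{15 \sqrt{26}}{416} - \frac{49}{32} = - \frac{49}{32} + \frac{15 \sqrt{26}}{416}$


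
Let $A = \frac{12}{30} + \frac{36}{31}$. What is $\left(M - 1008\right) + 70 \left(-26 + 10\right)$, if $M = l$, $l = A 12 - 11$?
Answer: $- \frac{328641}{155} \approx -2120.3$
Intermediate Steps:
$A = \frac{242}{155}$ ($A = 12 \cdot \frac{1}{30} + 36 \cdot \frac{1}{31} = \frac{2}{5} + \frac{36}{31} = \frac{242}{155} \approx 1.5613$)
$l = \frac{1199}{155}$ ($l = \frac{242}{155} \cdot 12 - 11 = \frac{2904}{155} - 11 = \frac{1199}{155} \approx 7.7355$)
$M = \frac{1199}{155} \approx 7.7355$
$\left(M - 1008\right) + 70 \left(-26 + 10\right) = \left(\frac{1199}{155} - 1008\right) + 70 \left(-26 + 10\right) = - \frac{155041}{155} + 70 \left(-16\right) = - \frac{155041}{155} - 1120 = - \frac{328641}{155}$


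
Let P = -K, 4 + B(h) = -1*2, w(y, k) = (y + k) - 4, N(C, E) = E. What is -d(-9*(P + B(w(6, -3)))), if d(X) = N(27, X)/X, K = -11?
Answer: -1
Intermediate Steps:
w(y, k) = -4 + k + y (w(y, k) = (k + y) - 4 = -4 + k + y)
B(h) = -6 (B(h) = -4 - 1*2 = -4 - 2 = -6)
P = 11 (P = -1*(-11) = 11)
d(X) = 1 (d(X) = X/X = 1)
-d(-9*(P + B(w(6, -3)))) = -1*1 = -1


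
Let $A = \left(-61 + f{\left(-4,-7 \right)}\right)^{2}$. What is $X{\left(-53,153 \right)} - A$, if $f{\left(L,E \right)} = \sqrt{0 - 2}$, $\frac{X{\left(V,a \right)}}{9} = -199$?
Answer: $-5510 + 122 i \sqrt{2} \approx -5510.0 + 172.53 i$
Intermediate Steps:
$X{\left(V,a \right)} = -1791$ ($X{\left(V,a \right)} = 9 \left(-199\right) = -1791$)
$f{\left(L,E \right)} = i \sqrt{2}$ ($f{\left(L,E \right)} = \sqrt{-2} = i \sqrt{2}$)
$A = \left(-61 + i \sqrt{2}\right)^{2} \approx 3719.0 - 172.53 i$
$X{\left(-53,153 \right)} - A = -1791 - \left(61 - i \sqrt{2}\right)^{2}$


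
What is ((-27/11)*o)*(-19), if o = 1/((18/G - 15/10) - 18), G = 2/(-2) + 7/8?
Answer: -342/1199 ≈ -0.28524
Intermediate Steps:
G = -1/8 (G = 2*(-1/2) + 7*(1/8) = -1 + 7/8 = -1/8 ≈ -0.12500)
o = -2/327 (o = 1/((18/(-1/8) - 15/10) - 18) = 1/((18*(-8) - 15*1/10) - 18) = 1/((-144 - 3/2) - 18) = 1/(-291/2 - 18) = 1/(-327/2) = -2/327 ≈ -0.0061162)
((-27/11)*o)*(-19) = (-27/11*(-2/327))*(-19) = (-27*1/11*(-2/327))*(-19) = -27/11*(-2/327)*(-19) = (18/1199)*(-19) = -342/1199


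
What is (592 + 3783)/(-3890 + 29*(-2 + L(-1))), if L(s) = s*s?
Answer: -4375/3919 ≈ -1.1164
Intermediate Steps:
L(s) = s²
(592 + 3783)/(-3890 + 29*(-2 + L(-1))) = (592 + 3783)/(-3890 + 29*(-2 + (-1)²)) = 4375/(-3890 + 29*(-2 + 1)) = 4375/(-3890 + 29*(-1)) = 4375/(-3890 - 29) = 4375/(-3919) = 4375*(-1/3919) = -4375/3919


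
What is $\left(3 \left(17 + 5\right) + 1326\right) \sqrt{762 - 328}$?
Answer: $1392 \sqrt{434} \approx 28999.0$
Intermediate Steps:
$\left(3 \left(17 + 5\right) + 1326\right) \sqrt{762 - 328} = \left(3 \cdot 22 + 1326\right) \sqrt{434} = \left(66 + 1326\right) \sqrt{434} = 1392 \sqrt{434}$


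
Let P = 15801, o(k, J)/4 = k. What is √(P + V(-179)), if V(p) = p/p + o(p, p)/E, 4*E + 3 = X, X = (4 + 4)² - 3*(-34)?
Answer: √419376506/163 ≈ 125.64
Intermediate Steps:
o(k, J) = 4*k
X = 166 (X = 8² - 1*(-102) = 64 + 102 = 166)
E = 163/4 (E = -¾ + (¼)*166 = -¾ + 83/2 = 163/4 ≈ 40.750)
V(p) = 1 + 16*p/163 (V(p) = p/p + (4*p)/(163/4) = 1 + (4*p)*(4/163) = 1 + 16*p/163)
√(P + V(-179)) = √(15801 + (1 + (16/163)*(-179))) = √(15801 + (1 - 2864/163)) = √(15801 - 2701/163) = √(2572862/163) = √419376506/163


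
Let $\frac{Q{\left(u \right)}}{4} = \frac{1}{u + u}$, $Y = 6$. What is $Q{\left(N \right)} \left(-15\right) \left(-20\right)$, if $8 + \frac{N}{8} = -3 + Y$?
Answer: $-15$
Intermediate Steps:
$N = -40$ ($N = -64 + 8 \left(-3 + 6\right) = -64 + 8 \cdot 3 = -64 + 24 = -40$)
$Q{\left(u \right)} = \frac{2}{u}$ ($Q{\left(u \right)} = \frac{4}{u + u} = \frac{4}{2 u} = 4 \frac{1}{2 u} = \frac{2}{u}$)
$Q{\left(N \right)} \left(-15\right) \left(-20\right) = \frac{2}{-40} \left(-15\right) \left(-20\right) = 2 \left(- \frac{1}{40}\right) \left(-15\right) \left(-20\right) = \left(- \frac{1}{20}\right) \left(-15\right) \left(-20\right) = \frac{3}{4} \left(-20\right) = -15$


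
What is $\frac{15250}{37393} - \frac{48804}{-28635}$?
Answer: $\frac{148898}{70495} \approx 2.1122$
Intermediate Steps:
$\frac{15250}{37393} - \frac{48804}{-28635} = 15250 \cdot \frac{1}{37393} - - \frac{196}{115} = \frac{250}{613} + \frac{196}{115} = \frac{148898}{70495}$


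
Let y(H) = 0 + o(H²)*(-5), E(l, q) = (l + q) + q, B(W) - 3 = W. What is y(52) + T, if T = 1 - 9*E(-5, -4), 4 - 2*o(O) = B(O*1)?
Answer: 13751/2 ≈ 6875.5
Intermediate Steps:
B(W) = 3 + W
o(O) = ½ - O/2 (o(O) = 2 - (3 + O*1)/2 = 2 - (3 + O)/2 = 2 + (-3/2 - O/2) = ½ - O/2)
E(l, q) = l + 2*q
y(H) = -5/2 + 5*H²/2 (y(H) = 0 + (½ - H²/2)*(-5) = 0 + (-5/2 + 5*H²/2) = -5/2 + 5*H²/2)
T = 118 (T = 1 - 9*(-5 + 2*(-4)) = 1 - 9*(-5 - 8) = 1 - 9*(-13) = 1 + 117 = 118)
y(52) + T = (-5/2 + (5/2)*52²) + 118 = (-5/2 + (5/2)*2704) + 118 = (-5/2 + 6760) + 118 = 13515/2 + 118 = 13751/2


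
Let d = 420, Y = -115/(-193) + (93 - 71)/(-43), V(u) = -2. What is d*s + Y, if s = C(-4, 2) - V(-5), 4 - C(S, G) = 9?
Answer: -10456041/8299 ≈ -1259.9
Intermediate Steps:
C(S, G) = -5 (C(S, G) = 4 - 1*9 = 4 - 9 = -5)
Y = 699/8299 (Y = -115*(-1/193) + 22*(-1/43) = 115/193 - 22/43 = 699/8299 ≈ 0.084227)
s = -3 (s = -5 - 1*(-2) = -5 + 2 = -3)
d*s + Y = 420*(-3) + 699/8299 = -1260 + 699/8299 = -10456041/8299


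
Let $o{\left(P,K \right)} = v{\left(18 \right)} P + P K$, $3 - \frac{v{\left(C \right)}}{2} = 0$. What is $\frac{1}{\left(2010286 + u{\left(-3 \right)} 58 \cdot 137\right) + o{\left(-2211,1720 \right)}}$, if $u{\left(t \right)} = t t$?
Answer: $- \frac{1}{1734386} \approx -5.7657 \cdot 10^{-7}$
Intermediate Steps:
$v{\left(C \right)} = 6$ ($v{\left(C \right)} = 6 - 0 = 6 + 0 = 6$)
$u{\left(t \right)} = t^{2}$
$o{\left(P,K \right)} = 6 P + K P$ ($o{\left(P,K \right)} = 6 P + P K = 6 P + K P$)
$\frac{1}{\left(2010286 + u{\left(-3 \right)} 58 \cdot 137\right) + o{\left(-2211,1720 \right)}} = \frac{1}{\left(2010286 + \left(-3\right)^{2} \cdot 58 \cdot 137\right) - 2211 \left(6 + 1720\right)} = \frac{1}{\left(2010286 + 9 \cdot 58 \cdot 137\right) - 3816186} = \frac{1}{\left(2010286 + 522 \cdot 137\right) - 3816186} = \frac{1}{\left(2010286 + 71514\right) - 3816186} = \frac{1}{2081800 - 3816186} = \frac{1}{-1734386} = - \frac{1}{1734386}$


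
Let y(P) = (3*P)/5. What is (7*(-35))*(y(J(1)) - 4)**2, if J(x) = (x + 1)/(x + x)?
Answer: -14161/5 ≈ -2832.2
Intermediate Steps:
J(x) = (1 + x)/(2*x) (J(x) = (1 + x)/((2*x)) = (1 + x)*(1/(2*x)) = (1 + x)/(2*x))
y(P) = 3*P/5 (y(P) = (3*P)*(1/5) = 3*P/5)
(7*(-35))*(y(J(1)) - 4)**2 = (7*(-35))*(3*((1/2)*(1 + 1)/1)/5 - 4)**2 = -245*(3*((1/2)*1*2)/5 - 4)**2 = -245*((3/5)*1 - 4)**2 = -245*(3/5 - 4)**2 = -245*(-17/5)**2 = -245*289/25 = -14161/5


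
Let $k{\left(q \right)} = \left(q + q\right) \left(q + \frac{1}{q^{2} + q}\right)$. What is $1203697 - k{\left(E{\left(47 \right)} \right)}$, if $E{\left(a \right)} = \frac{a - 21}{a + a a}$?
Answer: $\frac{873756285039203}{725895072} \approx 1.2037 \cdot 10^{6}$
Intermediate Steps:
$E{\left(a \right)} = \frac{-21 + a}{a + a^{2}}$
$k{\left(q \right)} = 2 q \left(q + \frac{1}{q + q^{2}}\right)$
$1203697 - k{\left(E{\left(47 \right)} \right)} = 1203697 - \frac{2 \left(1 + \left(\frac{-21 + 47}{47 \left(1 + 47\right)}\right)^{2} + \left(\frac{-21 + 47}{47 \left(1 + 47\right)}\right)^{3}\right)}{1 + \frac{-21 + 47}{47 \left(1 + 47\right)}} = 1203697 - \frac{2 \left(1 + \left(\frac{1}{47} \cdot \frac{1}{48} \cdot 26\right)^{2} + \left(\frac{1}{47} \cdot \frac{1}{48} \cdot 26\right)^{3}\right)}{1 + \frac{1}{47} \cdot \frac{1}{48} \cdot 26} = 1203697 - \frac{2 \left(1 + \left(\frac{13}{1128}\right)^{2} + \left(\frac{13}{1128}\right)^{3}\right)}{1 + \frac{13}{1128}} = 1203697 - \frac{2 \left(1 + \frac{169}{1272384} + \frac{2197}{1435249152}\right)}{\frac{1141}{1128}} = 1203697 - 2 \cdot \frac{1128}{1141} \cdot \frac{1435441981}{1435249152} = 1203697 - \frac{1435441981}{725895072} = \frac{873756285039203}{725895072}$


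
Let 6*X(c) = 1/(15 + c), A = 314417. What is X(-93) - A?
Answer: -147147157/468 ≈ -3.1442e+5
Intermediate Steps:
X(c) = 1/(6*(15 + c))
X(-93) - A = 1/(6*(15 - 93)) - 1*314417 = (⅙)/(-78) - 314417 = (⅙)*(-1/78) - 314417 = -1/468 - 314417 = -147147157/468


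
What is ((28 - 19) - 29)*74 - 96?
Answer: -1576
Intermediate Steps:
((28 - 19) - 29)*74 - 96 = (9 - 29)*74 - 96 = -20*74 - 96 = -1480 - 96 = -1576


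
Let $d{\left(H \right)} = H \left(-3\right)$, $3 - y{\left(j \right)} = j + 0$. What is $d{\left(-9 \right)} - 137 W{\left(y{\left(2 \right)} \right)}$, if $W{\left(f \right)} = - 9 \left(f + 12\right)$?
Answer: $16056$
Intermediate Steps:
$y{\left(j \right)} = 3 - j$ ($y{\left(j \right)} = 3 - \left(j + 0\right) = 3 - j$)
$d{\left(H \right)} = - 3 H$
$W{\left(f \right)} = -108 - 9 f$ ($W{\left(f \right)} = - 9 \left(12 + f\right) = -108 - 9 f$)
$d{\left(-9 \right)} - 137 W{\left(y{\left(2 \right)} \right)} = \left(-3\right) \left(-9\right) - 137 \left(-108 - 9 \left(3 - 2\right)\right) = 27 - 137 \left(-108 - 9 \left(3 - 2\right)\right) = 27 - 137 \left(-108 - 9\right) = 27 - -16029 = 27 + 16029 = 16056$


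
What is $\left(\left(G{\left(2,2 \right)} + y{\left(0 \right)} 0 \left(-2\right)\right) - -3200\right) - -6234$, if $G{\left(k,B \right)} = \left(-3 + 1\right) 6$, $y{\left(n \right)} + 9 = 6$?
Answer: $9422$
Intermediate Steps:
$y{\left(n \right)} = -3$ ($y{\left(n \right)} = -9 + 6 = -3$)
$G{\left(k,B \right)} = -12$ ($G{\left(k,B \right)} = \left(-2\right) 6 = -12$)
$\left(\left(G{\left(2,2 \right)} + y{\left(0 \right)} 0 \left(-2\right)\right) - -3200\right) - -6234 = \left(\left(-12 - 3 \cdot 0 \left(-2\right)\right) - -3200\right) - -6234 = \left(\left(-12 - 0\right) + 3200\right) + 6234 = \left(\left(-12 + 0\right) + 3200\right) + 6234 = \left(-12 + 3200\right) + 6234 = 3188 + 6234 = 9422$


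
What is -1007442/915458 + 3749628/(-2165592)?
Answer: -233930636887/82604521714 ≈ -2.8319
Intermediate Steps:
-1007442/915458 + 3749628/(-2165592) = -1007442*1/915458 + 3749628*(-1/2165592) = -503721/457729 - 312469/180466 = -233930636887/82604521714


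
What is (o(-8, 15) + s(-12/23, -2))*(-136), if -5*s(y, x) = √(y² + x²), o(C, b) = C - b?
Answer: 3128 + 272*√565/115 ≈ 3184.2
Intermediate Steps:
s(y, x) = -√(x² + y²)/5 (s(y, x) = -√(y² + x²)/5 = -√(x² + y²)/5)
(o(-8, 15) + s(-12/23, -2))*(-136) = ((-8 - 1*15) - √((-2)² + (-12/23)²)/5)*(-136) = ((-8 - 15) - √(4 + (-12*1/23)²)/5)*(-136) = (-23 - √(4 + (-12/23)²)/5)*(-136) = (-23 - √(4 + 144/529)/5)*(-136) = (-23 - 2*√565/115)*(-136) = 3128 + 272*√565/115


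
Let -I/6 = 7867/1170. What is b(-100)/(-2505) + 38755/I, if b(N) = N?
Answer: -3786012385/3941367 ≈ -960.58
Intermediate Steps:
I = -7867/195 (I = -47202/1170 = -6*7867/1170 = -7867/195 ≈ -40.344)
b(-100)/(-2505) + 38755/I = -100/(-2505) + 38755/(-7867/195) = -100*(-1/2505) + 38755*(-195/7867) = 20/501 - 7557225/7867 = -3786012385/3941367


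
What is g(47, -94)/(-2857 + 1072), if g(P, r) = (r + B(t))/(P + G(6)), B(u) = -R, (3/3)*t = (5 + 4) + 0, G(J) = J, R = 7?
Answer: 101/94605 ≈ 0.0010676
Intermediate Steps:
t = 9 (t = (5 + 4) + 0 = 9 + 0 = 9)
B(u) = -7 (B(u) = -1*7 = -7)
g(P, r) = (-7 + r)/(6 + P) (g(P, r) = (r - 7)/(P + 6) = (-7 + r)/(6 + P))
g(47, -94)/(-2857 + 1072) = ((-7 - 94)/(6 + 47))/(-2857 + 1072) = (-101/53)/(-1785) = ((1/53)*(-101))*(-1/1785) = -101/53*(-1/1785) = 101/94605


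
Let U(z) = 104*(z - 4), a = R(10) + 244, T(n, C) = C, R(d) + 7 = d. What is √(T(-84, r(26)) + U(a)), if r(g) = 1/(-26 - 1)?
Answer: √2047029/9 ≈ 158.97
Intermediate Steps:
R(d) = -7 + d
r(g) = -1/27 (r(g) = 1/(-27) = -1/27)
a = 247 (a = (-7 + 10) + 244 = 3 + 244 = 247)
U(z) = -416 + 104*z (U(z) = 104*(-4 + z) = -416 + 104*z)
√(T(-84, r(26)) + U(a)) = √(-1/27 + (-416 + 104*247)) = √(-1/27 + (-416 + 25688)) = √(-1/27 + 25272) = √(682343/27) = √2047029/9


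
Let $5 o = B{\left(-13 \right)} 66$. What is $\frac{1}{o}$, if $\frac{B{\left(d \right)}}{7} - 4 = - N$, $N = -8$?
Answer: $\frac{5}{5544} \approx 0.00090188$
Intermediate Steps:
$B{\left(d \right)} = 84$ ($B{\left(d \right)} = 28 + 7 \left(\left(-1\right) \left(-8\right)\right) = 28 + 7 \cdot 8 = 28 + 56 = 84$)
$o = \frac{5544}{5}$ ($o = \frac{84 \cdot 66}{5} = \frac{1}{5} \cdot 5544 = \frac{5544}{5} \approx 1108.8$)
$\frac{1}{o} = \frac{1}{\frac{5544}{5}} = \frac{5}{5544}$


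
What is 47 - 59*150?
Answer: -8803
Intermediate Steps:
47 - 59*150 = 47 - 8850 = -8803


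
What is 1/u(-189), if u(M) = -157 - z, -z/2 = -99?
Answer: -1/355 ≈ -0.0028169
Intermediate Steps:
z = 198 (z = -2*(-99) = 198)
u(M) = -355 (u(M) = -157 - 1*198 = -157 - 198 = -355)
1/u(-189) = 1/(-355) = -1/355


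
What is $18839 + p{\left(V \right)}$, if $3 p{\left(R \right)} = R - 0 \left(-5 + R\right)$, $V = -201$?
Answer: $18772$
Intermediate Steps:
$p{\left(R \right)} = \frac{R}{3}$ ($p{\left(R \right)} = \frac{R - 0 \left(-5 + R\right)}{3} = \frac{R - 0}{3} = \frac{R + 0}{3} = \frac{R}{3}$)
$18839 + p{\left(V \right)} = 18839 + \frac{1}{3} \left(-201\right) = 18839 - 67 = 18772$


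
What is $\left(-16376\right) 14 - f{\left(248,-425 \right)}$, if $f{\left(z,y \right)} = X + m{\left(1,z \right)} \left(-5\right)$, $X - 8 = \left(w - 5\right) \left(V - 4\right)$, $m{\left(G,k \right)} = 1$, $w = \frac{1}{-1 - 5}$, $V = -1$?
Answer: $- \frac{1375757}{6} \approx -2.2929 \cdot 10^{5}$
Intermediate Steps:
$w = - \frac{1}{6}$ ($w = \frac{1}{-6} = - \frac{1}{6} \approx -0.16667$)
$X = \frac{203}{6}$ ($X = 8 + \left(- \frac{1}{6} - 5\right) \left(-1 - 4\right) = 8 - - \frac{155}{6} = 8 + \frac{155}{6} = \frac{203}{6} \approx 33.833$)
$f{\left(z,y \right)} = \frac{173}{6}$ ($f{\left(z,y \right)} = \frac{203}{6} + 1 \left(-5\right) = \frac{203}{6} - 5 = \frac{173}{6}$)
$\left(-16376\right) 14 - f{\left(248,-425 \right)} = \left(-16376\right) 14 - \frac{173}{6} = -229264 - \frac{173}{6} = - \frac{1375757}{6}$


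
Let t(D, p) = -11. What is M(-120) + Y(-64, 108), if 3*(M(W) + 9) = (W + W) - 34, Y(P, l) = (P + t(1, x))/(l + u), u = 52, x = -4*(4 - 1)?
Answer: -9677/96 ≈ -100.80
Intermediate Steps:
x = -12 (x = -4*3 = -12)
Y(P, l) = (-11 + P)/(52 + l) (Y(P, l) = (P - 11)/(l + 52) = (-11 + P)/(52 + l))
M(W) = -61/3 + 2*W/3 (M(W) = -9 + ((W + W) - 34)/3 = -9 + (2*W - 34)/3 = -9 + (-34 + 2*W)/3 = -9 + (-34/3 + 2*W/3) = -61/3 + 2*W/3)
M(-120) + Y(-64, 108) = (-61/3 + (2/3)*(-120)) + (-11 - 64)/(52 + 108) = (-61/3 - 80) - 75/160 = -301/3 + (1/160)*(-75) = -301/3 - 15/32 = -9677/96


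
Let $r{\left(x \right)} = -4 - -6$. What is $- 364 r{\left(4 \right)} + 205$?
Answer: $-523$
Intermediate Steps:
$r{\left(x \right)} = 2$ ($r{\left(x \right)} = -4 + 6 = 2$)
$- 364 r{\left(4 \right)} + 205 = \left(-364\right) 2 + 205 = -728 + 205 = -523$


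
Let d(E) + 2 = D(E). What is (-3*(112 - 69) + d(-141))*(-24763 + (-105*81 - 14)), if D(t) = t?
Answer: 9052704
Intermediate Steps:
d(E) = -2 + E
(-3*(112 - 69) + d(-141))*(-24763 + (-105*81 - 14)) = (-3*(112 - 69) + (-2 - 141))*(-24763 + (-105*81 - 14)) = (-3*43 - 143)*(-24763 + (-8505 - 14)) = (-129 - 143)*(-24763 - 8519) = -272*(-33282) = 9052704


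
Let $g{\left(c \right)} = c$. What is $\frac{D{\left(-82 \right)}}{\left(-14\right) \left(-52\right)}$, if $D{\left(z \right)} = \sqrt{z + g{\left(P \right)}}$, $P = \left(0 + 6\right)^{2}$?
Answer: $\frac{i \sqrt{46}}{728} \approx 0.0093164 i$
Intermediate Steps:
$P = 36$ ($P = 6^{2} = 36$)
$D{\left(z \right)} = \sqrt{36 + z}$ ($D{\left(z \right)} = \sqrt{z + 36} = \sqrt{36 + z}$)
$\frac{D{\left(-82 \right)}}{\left(-14\right) \left(-52\right)} = \frac{\sqrt{36 - 82}}{\left(-14\right) \left(-52\right)} = \frac{\sqrt{-46}}{728} = i \sqrt{46} \cdot \frac{1}{728} = \frac{i \sqrt{46}}{728}$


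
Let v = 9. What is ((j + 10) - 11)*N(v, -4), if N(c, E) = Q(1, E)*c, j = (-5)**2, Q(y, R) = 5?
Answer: 1080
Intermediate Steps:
j = 25
N(c, E) = 5*c
((j + 10) - 11)*N(v, -4) = ((25 + 10) - 11)*(5*9) = (35 - 11)*45 = 24*45 = 1080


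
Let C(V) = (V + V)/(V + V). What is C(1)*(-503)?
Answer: -503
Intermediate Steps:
C(V) = 1 (C(V) = (2*V)/((2*V)) = (2*V)*(1/(2*V)) = 1)
C(1)*(-503) = 1*(-503) = -503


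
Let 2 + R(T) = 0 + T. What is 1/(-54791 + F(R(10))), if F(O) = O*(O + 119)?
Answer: -1/53775 ≈ -1.8596e-5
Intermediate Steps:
R(T) = -2 + T (R(T) = -2 + (0 + T) = -2 + T)
F(O) = O*(119 + O)
1/(-54791 + F(R(10))) = 1/(-54791 + (-2 + 10)*(119 + (-2 + 10))) = 1/(-54791 + 8*(119 + 8)) = 1/(-54791 + 8*127) = 1/(-54791 + 1016) = 1/(-53775) = -1/53775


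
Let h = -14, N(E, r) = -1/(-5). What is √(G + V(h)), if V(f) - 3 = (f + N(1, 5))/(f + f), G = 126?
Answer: √634515/70 ≈ 11.379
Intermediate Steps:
N(E, r) = ⅕ (N(E, r) = -1*(-⅕) = ⅕)
V(f) = 3 + (⅕ + f)/(2*f) (V(f) = 3 + (f + ⅕)/(f + f) = 3 + (⅕ + f)/((2*f)) = 3 + (⅕ + f)*(1/(2*f)) = 3 + (⅕ + f)/(2*f))
√(G + V(h)) = √(126 + (⅒)*(1 + 35*(-14))/(-14)) = √(126 + (⅒)*(-1/14)*(1 - 490)) = √(126 + (⅒)*(-1/14)*(-489)) = √(126 + 489/140) = √(18129/140) = √634515/70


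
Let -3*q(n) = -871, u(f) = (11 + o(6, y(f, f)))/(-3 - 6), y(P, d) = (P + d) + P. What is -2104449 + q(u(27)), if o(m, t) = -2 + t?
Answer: -6312476/3 ≈ -2.1042e+6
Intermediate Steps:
y(P, d) = d + 2*P
u(f) = -1 - f/3 (u(f) = (11 + (-2 + (f + 2*f)))/(-3 - 6) = (11 + (-2 + 3*f))/(-9) = (9 + 3*f)*(-⅑) = -1 - f/3)
q(n) = 871/3 (q(n) = -⅓*(-871) = 871/3)
-2104449 + q(u(27)) = -2104449 + 871/3 = -6312476/3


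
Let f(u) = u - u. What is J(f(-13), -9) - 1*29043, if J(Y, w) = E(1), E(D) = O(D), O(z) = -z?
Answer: -29044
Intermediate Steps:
E(D) = -D
f(u) = 0
J(Y, w) = -1 (J(Y, w) = -1*1 = -1)
J(f(-13), -9) - 1*29043 = -1 - 1*29043 = -1 - 29043 = -29044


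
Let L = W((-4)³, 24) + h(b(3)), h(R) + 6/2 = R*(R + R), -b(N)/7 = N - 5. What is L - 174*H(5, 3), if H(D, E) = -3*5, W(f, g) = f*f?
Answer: 7095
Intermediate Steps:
W(f, g) = f²
H(D, E) = -15
b(N) = 35 - 7*N (b(N) = -7*(N - 5) = -7*(-5 + N) = 35 - 7*N)
h(R) = -3 + 2*R² (h(R) = -3 + R*(R + R) = -3 + R*(2*R) = -3 + 2*R²)
L = 4485 (L = ((-4)³)² + (-3 + 2*(35 - 7*3)²) = (-64)² + (-3 + 2*(35 - 21)²) = 4096 + (-3 + 2*14²) = 4096 + (-3 + 2*196) = 4096 + (-3 + 392) = 4096 + 389 = 4485)
L - 174*H(5, 3) = 4485 - 174*(-15) = 4485 + 2610 = 7095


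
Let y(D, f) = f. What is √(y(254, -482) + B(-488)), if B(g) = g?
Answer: I*√970 ≈ 31.145*I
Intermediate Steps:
√(y(254, -482) + B(-488)) = √(-482 - 488) = √(-970) = I*√970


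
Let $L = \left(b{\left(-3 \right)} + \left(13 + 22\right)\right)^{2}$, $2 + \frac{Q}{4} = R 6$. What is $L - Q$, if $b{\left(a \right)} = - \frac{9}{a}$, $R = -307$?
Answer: $8820$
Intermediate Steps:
$Q = -7376$ ($Q = -8 + 4 \left(\left(-307\right) 6\right) = -8 + 4 \left(-1842\right) = -8 - 7368 = -7376$)
$L = 1444$ ($L = \left(- \frac{9}{-3} + \left(13 + 22\right)\right)^{2} = \left(\left(-9\right) \left(- \frac{1}{3}\right) + 35\right)^{2} = \left(3 + 35\right)^{2} = 38^{2} = 1444$)
$L - Q = 1444 - -7376 = 1444 + 7376 = 8820$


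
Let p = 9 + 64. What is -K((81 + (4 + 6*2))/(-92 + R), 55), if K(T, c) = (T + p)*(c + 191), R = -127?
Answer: -1302980/73 ≈ -17849.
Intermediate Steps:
p = 73
K(T, c) = (73 + T)*(191 + c) (K(T, c) = (T + 73)*(c + 191) = (73 + T)*(191 + c))
-K((81 + (4 + 6*2))/(-92 + R), 55) = -(13943 + 73*55 + 191*((81 + (4 + 6*2))/(-92 - 127)) + ((81 + (4 + 6*2))/(-92 - 127))*55) = -(13943 + 4015 + 191*((81 + (4 + 12))/(-219)) + ((81 + (4 + 12))/(-219))*55) = -(13943 + 4015 + 191*((81 + 16)*(-1/219)) + ((81 + 16)*(-1/219))*55) = -(13943 + 4015 + 191*(97*(-1/219)) + (97*(-1/219))*55) = -(13943 + 4015 + 191*(-97/219) - 97/219*55) = -(13943 + 4015 - 18527/219 - 5335/219) = -1*1302980/73 = -1302980/73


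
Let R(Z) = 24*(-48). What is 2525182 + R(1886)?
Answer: 2524030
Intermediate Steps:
R(Z) = -1152
2525182 + R(1886) = 2525182 - 1152 = 2524030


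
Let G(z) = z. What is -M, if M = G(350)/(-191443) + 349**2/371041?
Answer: -3312583499/10147600309 ≈ -0.32644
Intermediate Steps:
M = 3312583499/10147600309 (M = 350/(-191443) + 349**2/371041 = 350*(-1/191443) + 121801*(1/371041) = -50/27349 + 121801/371041 = 3312583499/10147600309 ≈ 0.32644)
-M = -1*3312583499/10147600309 = -3312583499/10147600309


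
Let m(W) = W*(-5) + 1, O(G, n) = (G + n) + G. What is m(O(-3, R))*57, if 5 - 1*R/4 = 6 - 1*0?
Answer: 2907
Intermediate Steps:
R = -4 (R = 20 - 4*(6 - 1*0) = 20 - 4*(6 + 0) = 20 - 4*6 = 20 - 24 = -4)
O(G, n) = n + 2*G
m(W) = 1 - 5*W (m(W) = -5*W + 1 = 1 - 5*W)
m(O(-3, R))*57 = (1 - 5*(-4 + 2*(-3)))*57 = (1 - 5*(-4 - 6))*57 = (1 - 5*(-10))*57 = (1 + 50)*57 = 51*57 = 2907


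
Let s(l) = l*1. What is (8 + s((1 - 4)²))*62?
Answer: 1054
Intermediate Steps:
s(l) = l
(8 + s((1 - 4)²))*62 = (8 + (1 - 4)²)*62 = (8 + (-3)²)*62 = (8 + 9)*62 = 17*62 = 1054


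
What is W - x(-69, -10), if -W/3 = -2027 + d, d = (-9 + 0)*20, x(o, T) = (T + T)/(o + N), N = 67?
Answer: 6611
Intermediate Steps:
x(o, T) = 2*T/(67 + o) (x(o, T) = (T + T)/(o + 67) = (2*T)/(67 + o) = 2*T/(67 + o))
d = -180 (d = -9*20 = -180)
W = 6621 (W = -3*(-2027 - 180) = -3*(-2207) = 6621)
W - x(-69, -10) = 6621 - 2*(-10)/(67 - 69) = 6621 - 2*(-10)/(-2) = 6621 - 2*(-10)*(-1)/2 = 6621 - 1*10 = 6621 - 10 = 6611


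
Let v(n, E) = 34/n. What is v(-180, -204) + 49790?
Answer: 4481083/90 ≈ 49790.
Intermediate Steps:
v(-180, -204) + 49790 = 34/(-180) + 49790 = 34*(-1/180) + 49790 = -17/90 + 49790 = 4481083/90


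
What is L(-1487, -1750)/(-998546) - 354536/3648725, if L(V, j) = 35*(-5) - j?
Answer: -359767246531/3643419753850 ≈ -0.098744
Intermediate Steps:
L(V, j) = -175 - j
L(-1487, -1750)/(-998546) - 354536/3648725 = (-175 - 1*(-1750))/(-998546) - 354536/3648725 = (-175 + 1750)*(-1/998546) - 354536*1/3648725 = 1575*(-1/998546) - 354536/3648725 = -1575/998546 - 354536/3648725 = -359767246531/3643419753850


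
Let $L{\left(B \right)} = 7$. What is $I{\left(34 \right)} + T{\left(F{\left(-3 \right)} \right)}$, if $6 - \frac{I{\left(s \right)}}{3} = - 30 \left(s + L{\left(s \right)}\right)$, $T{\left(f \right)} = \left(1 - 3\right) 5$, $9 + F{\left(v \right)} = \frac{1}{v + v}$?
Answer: $3698$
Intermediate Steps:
$F{\left(v \right)} = -9 + \frac{1}{2 v}$ ($F{\left(v \right)} = -9 + \frac{1}{v + v} = -9 + \frac{1}{2 v}$)
$T{\left(f \right)} = -10$ ($T{\left(f \right)} = \left(-2\right) 5 = -10$)
$I{\left(s \right)} = 648 + 90 s$ ($I{\left(s \right)} = 18 - 3 \left(- 30 \left(s + 7\right)\right) = 18 - 3 \left(- 30 \left(7 + s\right)\right) = 18 - 3 \left(-210 - 30 s\right) = 18 + \left(630 + 90 s\right) = 648 + 90 s$)
$I{\left(34 \right)} + T{\left(F{\left(-3 \right)} \right)} = \left(648 + 90 \cdot 34\right) - 10 = \left(648 + 3060\right) - 10 = 3708 - 10 = 3698$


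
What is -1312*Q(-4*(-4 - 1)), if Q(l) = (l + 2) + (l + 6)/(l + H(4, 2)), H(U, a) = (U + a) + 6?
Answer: -29930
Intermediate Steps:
H(U, a) = 6 + U + a
Q(l) = 2 + l + (6 + l)/(12 + l) (Q(l) = (l + 2) + (l + 6)/(l + (6 + 4 + 2)) = (2 + l) + (6 + l)/(l + 12) = (2 + l) + (6 + l)/(12 + l) = 2 + l + (6 + l)/(12 + l))
-1312*Q(-4*(-4 - 1)) = -1312*(30 + (-4*(-4 - 1))² + 15*(-4*(-4 - 1)))/(12 - 4*(-4 - 1)) = -1312*(30 + (-4*(-5))² + 15*(-4*(-5)))/(12 - 4*(-5)) = -1312*(30 + 20² + 15*20)/(12 + 20) = -1312*(30 + 400 + 300)/32 = -41*730 = -1312*365/16 = -29930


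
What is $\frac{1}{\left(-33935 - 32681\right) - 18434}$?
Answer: $- \frac{1}{85050} \approx -1.1758 \cdot 10^{-5}$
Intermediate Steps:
$\frac{1}{\left(-33935 - 32681\right) - 18434} = \frac{1}{-66616 - 18434} = \frac{1}{-85050} = - \frac{1}{85050}$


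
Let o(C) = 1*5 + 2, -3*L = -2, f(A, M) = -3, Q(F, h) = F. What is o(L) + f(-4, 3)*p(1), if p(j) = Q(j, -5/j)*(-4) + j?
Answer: 16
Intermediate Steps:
L = ⅔ (L = -⅓*(-2) = ⅔ ≈ 0.66667)
o(C) = 7 (o(C) = 5 + 2 = 7)
p(j) = -3*j (p(j) = j*(-4) + j = -4*j + j = -3*j)
o(L) + f(-4, 3)*p(1) = 7 - (-9) = 7 - 3*(-3) = 7 + 9 = 16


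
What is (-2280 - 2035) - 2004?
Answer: -6319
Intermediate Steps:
(-2280 - 2035) - 2004 = -4315 - 2004 = -6319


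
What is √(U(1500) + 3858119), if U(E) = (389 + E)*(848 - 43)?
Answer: 2*√1344691 ≈ 2319.2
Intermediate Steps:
U(E) = 313145 + 805*E (U(E) = (389 + E)*805 = 313145 + 805*E)
√(U(1500) + 3858119) = √((313145 + 805*1500) + 3858119) = √((313145 + 1207500) + 3858119) = √(1520645 + 3858119) = √5378764 = 2*√1344691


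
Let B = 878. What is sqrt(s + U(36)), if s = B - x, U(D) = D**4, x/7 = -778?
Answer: 2*sqrt(421485) ≈ 1298.4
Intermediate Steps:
x = -5446 (x = 7*(-778) = -5446)
s = 6324 (s = 878 - 1*(-5446) = 878 + 5446 = 6324)
sqrt(s + U(36)) = sqrt(6324 + 36**4) = sqrt(6324 + 1679616) = sqrt(1685940) = 2*sqrt(421485)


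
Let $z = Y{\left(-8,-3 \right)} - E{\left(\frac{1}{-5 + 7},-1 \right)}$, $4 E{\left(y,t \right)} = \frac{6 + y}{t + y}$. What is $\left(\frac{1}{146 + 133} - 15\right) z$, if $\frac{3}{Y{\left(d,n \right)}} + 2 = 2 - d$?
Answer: $- \frac{15167}{279} \approx -54.362$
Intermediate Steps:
$Y{\left(d,n \right)} = - \frac{3}{d}$ ($Y{\left(d,n \right)} = \frac{3}{-2 - \left(-2 + d\right)} = \frac{3}{\left(-1\right) d} = 3 \left(- \frac{1}{d}\right) = - \frac{3}{d}$)
$E{\left(y,t \right)} = \frac{6 + y}{4 \left(t + y\right)}$ ($E{\left(y,t \right)} = \frac{\left(6 + y\right) \frac{1}{t + y}}{4} = \frac{\frac{1}{t + y} \left(6 + y\right)}{4} = \frac{6 + y}{4 \left(t + y\right)}$)
$z = \frac{29}{8}$ ($z = - \frac{3}{-8} - \frac{6 + \frac{1}{-5 + 7}}{4 \left(-1 + \frac{1}{-5 + 7}\right)} = \left(-3\right) \left(- \frac{1}{8}\right) - \frac{6 + \frac{1}{2}}{4 \left(-1 + \frac{1}{2}\right)} = \frac{3}{8} - \frac{6 + \frac{1}{2}}{4 \left(-1 + \frac{1}{2}\right)} = \frac{3}{8} - \frac{1}{4} \frac{1}{- \frac{1}{2}} \cdot \frac{13}{2} = \frac{3}{8} - \frac{1}{4} \left(-2\right) \frac{13}{2} = \frac{3}{8} - - \frac{13}{4} = \frac{3}{8} + \frac{13}{4} = \frac{29}{8} \approx 3.625$)
$\left(\frac{1}{146 + 133} - 15\right) z = \left(\frac{1}{146 + 133} - 15\right) \frac{29}{8} = \left(\frac{1}{279} - 15\right) \frac{29}{8} = \left(- \frac{4184}{279}\right) \frac{29}{8} = - \frac{15167}{279}$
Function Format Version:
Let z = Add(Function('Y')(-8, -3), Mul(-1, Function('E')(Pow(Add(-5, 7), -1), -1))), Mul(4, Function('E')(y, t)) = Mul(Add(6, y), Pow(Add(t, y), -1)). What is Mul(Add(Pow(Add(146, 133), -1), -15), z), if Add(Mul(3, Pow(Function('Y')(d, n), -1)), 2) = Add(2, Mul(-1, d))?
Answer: Rational(-15167, 279) ≈ -54.362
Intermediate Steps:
Function('Y')(d, n) = Mul(-3, Pow(d, -1)) (Function('Y')(d, n) = Mul(3, Pow(Add(-2, Add(2, Mul(-1, d))), -1)) = Mul(3, Pow(Mul(-1, d), -1)) = Mul(3, Mul(-1, Pow(d, -1))) = Mul(-3, Pow(d, -1)))
Function('E')(y, t) = Mul(Rational(1, 4), Pow(Add(t, y), -1), Add(6, y)) (Function('E')(y, t) = Mul(Rational(1, 4), Mul(Add(6, y), Pow(Add(t, y), -1))) = Mul(Rational(1, 4), Mul(Pow(Add(t, y), -1), Add(6, y))) = Mul(Rational(1, 4), Pow(Add(t, y), -1), Add(6, y)))
z = Rational(29, 8) (z = Add(Mul(-3, Pow(-8, -1)), Mul(-1, Mul(Rational(1, 4), Pow(Add(-1, Pow(Add(-5, 7), -1)), -1), Add(6, Pow(Add(-5, 7), -1))))) = Add(Mul(-3, Rational(-1, 8)), Mul(-1, Mul(Rational(1, 4), Pow(Add(-1, Pow(2, -1)), -1), Add(6, Pow(2, -1))))) = Add(Rational(3, 8), Mul(-1, Mul(Rational(1, 4), Pow(Add(-1, Rational(1, 2)), -1), Add(6, Rational(1, 2))))) = Add(Rational(3, 8), Mul(-1, Mul(Rational(1, 4), Pow(Rational(-1, 2), -1), Rational(13, 2)))) = Add(Rational(3, 8), Mul(-1, Mul(Rational(1, 4), -2, Rational(13, 2)))) = Add(Rational(3, 8), Mul(-1, Rational(-13, 4))) = Add(Rational(3, 8), Rational(13, 4)) = Rational(29, 8) ≈ 3.6250)
Mul(Add(Pow(Add(146, 133), -1), -15), z) = Mul(Add(Pow(Add(146, 133), -1), -15), Rational(29, 8)) = Mul(Add(Pow(279, -1), -15), Rational(29, 8)) = Mul(Add(Rational(1, 279), -15), Rational(29, 8)) = Mul(Rational(-4184, 279), Rational(29, 8)) = Rational(-15167, 279)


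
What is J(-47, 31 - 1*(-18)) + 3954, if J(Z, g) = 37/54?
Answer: 213553/54 ≈ 3954.7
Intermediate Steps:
J(Z, g) = 37/54 (J(Z, g) = 37*(1/54) = 37/54)
J(-47, 31 - 1*(-18)) + 3954 = 37/54 + 3954 = 213553/54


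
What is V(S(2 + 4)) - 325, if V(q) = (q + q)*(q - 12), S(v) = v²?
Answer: 1403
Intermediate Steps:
V(q) = 2*q*(-12 + q) (V(q) = (2*q)*(-12 + q) = 2*q*(-12 + q))
V(S(2 + 4)) - 325 = 2*(2 + 4)²*(-12 + (2 + 4)²) - 325 = 2*6²*(-12 + 6²) - 325 = 2*36*(-12 + 36) - 325 = 2*36*24 - 325 = 1728 - 325 = 1403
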